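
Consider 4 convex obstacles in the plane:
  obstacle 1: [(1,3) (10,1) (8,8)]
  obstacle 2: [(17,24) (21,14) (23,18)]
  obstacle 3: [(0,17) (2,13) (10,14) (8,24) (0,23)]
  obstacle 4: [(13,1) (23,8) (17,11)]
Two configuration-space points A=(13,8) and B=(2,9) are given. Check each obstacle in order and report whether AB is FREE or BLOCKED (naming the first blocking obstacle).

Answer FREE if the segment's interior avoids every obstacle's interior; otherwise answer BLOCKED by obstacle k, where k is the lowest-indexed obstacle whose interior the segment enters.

FREE

Obstacle 1 [(1,3) (10,1) (8,8)]:
  edge (1,3)–(10,1): clear
  edge (10,1)–(8,8): clear
  edge (8,8)–(1,3): clear
  midpoint (15/2,17/2) outside
  → clear
Obstacle 2 [(17,24) (21,14) (23,18)]:
  edge (17,24)–(21,14): clear
  edge (21,14)–(23,18): clear
  edge (23,18)–(17,24): clear
  midpoint (15/2,17/2) outside
  → clear
Obstacle 3 [(0,17) (2,13) (10,14) (8,24) (0,23)]:
  edge (0,17)–(2,13): clear
  edge (2,13)–(10,14): clear
  edge (10,14)–(8,24): clear
  edge (8,24)–(0,23): clear
  edge (0,23)–(0,17): clear
  midpoint (15/2,17/2) outside
  → clear
Obstacle 4 [(13,1) (23,8) (17,11)]:
  edge (13,1)–(23,8): clear
  edge (23,8)–(17,11): clear
  edge (17,11)–(13,1): clear
  midpoint (15/2,17/2) outside
  → clear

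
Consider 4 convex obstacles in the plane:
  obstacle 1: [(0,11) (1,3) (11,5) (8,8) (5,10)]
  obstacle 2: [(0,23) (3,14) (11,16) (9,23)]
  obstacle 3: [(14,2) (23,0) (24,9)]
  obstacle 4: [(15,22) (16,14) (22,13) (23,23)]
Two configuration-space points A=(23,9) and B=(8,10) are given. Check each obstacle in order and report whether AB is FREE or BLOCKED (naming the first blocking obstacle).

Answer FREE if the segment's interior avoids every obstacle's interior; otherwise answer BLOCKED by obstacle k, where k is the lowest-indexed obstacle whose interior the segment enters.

FREE

Obstacle 1 [(0,11) (1,3) (11,5) (8,8) (5,10)]:
  edge (0,11)–(1,3): clear
  edge (1,3)–(11,5): clear
  edge (11,5)–(8,8): clear
  edge (8,8)–(5,10): clear
  edge (5,10)–(0,11): clear
  midpoint (31/2,19/2) outside
  → clear
Obstacle 2 [(0,23) (3,14) (11,16) (9,23)]:
  edge (0,23)–(3,14): clear
  edge (3,14)–(11,16): clear
  edge (11,16)–(9,23): clear
  edge (9,23)–(0,23): clear
  midpoint (31/2,19/2) outside
  → clear
Obstacle 3 [(14,2) (23,0) (24,9)]:
  edge (14,2)–(23,0): clear
  edge (23,0)–(24,9): clear
  edge (24,9)–(14,2): clear
  midpoint (31/2,19/2) outside
  → clear
Obstacle 4 [(15,22) (16,14) (22,13) (23,23)]:
  edge (15,22)–(16,14): clear
  edge (16,14)–(22,13): clear
  edge (22,13)–(23,23): clear
  edge (23,23)–(15,22): clear
  midpoint (31/2,19/2) outside
  → clear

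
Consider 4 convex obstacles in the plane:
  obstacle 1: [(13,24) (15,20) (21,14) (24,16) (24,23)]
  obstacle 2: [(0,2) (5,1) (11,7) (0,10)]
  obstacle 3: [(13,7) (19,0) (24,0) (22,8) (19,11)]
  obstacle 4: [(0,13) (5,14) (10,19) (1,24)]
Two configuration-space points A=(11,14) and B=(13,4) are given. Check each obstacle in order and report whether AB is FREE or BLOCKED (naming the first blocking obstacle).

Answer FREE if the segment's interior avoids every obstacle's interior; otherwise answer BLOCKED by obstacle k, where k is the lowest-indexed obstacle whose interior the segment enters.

FREE

Obstacle 1 [(13,24) (15,20) (21,14) (24,16) (24,23)]:
  edge (13,24)–(15,20): clear
  edge (15,20)–(21,14): clear
  edge (21,14)–(24,16): clear
  edge (24,16)–(24,23): clear
  edge (24,23)–(13,24): clear
  midpoint (12,9) outside
  → clear
Obstacle 2 [(0,2) (5,1) (11,7) (0,10)]:
  edge (0,2)–(5,1): clear
  edge (5,1)–(11,7): clear
  edge (11,7)–(0,10): clear
  edge (0,10)–(0,2): clear
  midpoint (12,9) outside
  → clear
Obstacle 3 [(13,7) (19,0) (24,0) (22,8) (19,11)]:
  edge (13,7)–(19,0): clear
  edge (19,0)–(24,0): clear
  edge (24,0)–(22,8): clear
  edge (22,8)–(19,11): clear
  edge (19,11)–(13,7): clear
  midpoint (12,9) outside
  → clear
Obstacle 4 [(0,13) (5,14) (10,19) (1,24)]:
  edge (0,13)–(5,14): clear
  edge (5,14)–(10,19): clear
  edge (10,19)–(1,24): clear
  edge (1,24)–(0,13): clear
  midpoint (12,9) outside
  → clear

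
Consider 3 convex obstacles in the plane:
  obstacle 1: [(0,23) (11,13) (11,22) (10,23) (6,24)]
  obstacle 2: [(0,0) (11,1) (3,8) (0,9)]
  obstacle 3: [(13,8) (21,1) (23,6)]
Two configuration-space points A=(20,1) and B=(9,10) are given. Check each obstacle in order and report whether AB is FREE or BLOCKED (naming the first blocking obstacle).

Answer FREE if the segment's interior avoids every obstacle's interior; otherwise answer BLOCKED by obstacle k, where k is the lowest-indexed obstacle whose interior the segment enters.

Obstacle 1 [(0,23) (11,13) (11,22) (10,23) (6,24)]:
  edge (0,23)–(11,13): clear
  edge (11,13)–(11,22): clear
  edge (11,22)–(10,23): clear
  edge (10,23)–(6,24): clear
  edge (6,24)–(0,23): clear
  midpoint (29/2,11/2) outside
  → clear
Obstacle 2 [(0,0) (11,1) (3,8) (0,9)]:
  edge (0,0)–(11,1): clear
  edge (11,1)–(3,8): clear
  edge (3,8)–(0,9): clear
  edge (0,9)–(0,0): clear
  midpoint (29/2,11/2) outside
  → clear
Obstacle 3 [(13,8) (21,1) (23,6)]:
  edge (13,8)–(21,1): clear
  edge (21,1)–(23,6): clear
  edge (23,6)–(13,8): clear
  midpoint (29/2,11/2) outside
  → clear

FREE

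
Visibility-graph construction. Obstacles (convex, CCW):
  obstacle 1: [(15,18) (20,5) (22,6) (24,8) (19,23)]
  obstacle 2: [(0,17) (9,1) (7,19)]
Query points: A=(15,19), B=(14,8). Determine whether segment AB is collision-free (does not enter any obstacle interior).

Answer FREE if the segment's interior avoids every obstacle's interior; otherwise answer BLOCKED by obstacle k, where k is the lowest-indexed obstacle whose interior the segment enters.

Obstacle 1 [(15,18) (20,5) (22,6) (24,8) (19,23)]:
  edge (15,18)–(20,5): clear
  edge (20,5)–(22,6): clear
  edge (22,6)–(24,8): clear
  edge (24,8)–(19,23): clear
  edge (19,23)–(15,18): clear
  midpoint (29/2,27/2) outside
  → clear
Obstacle 2 [(0,17) (9,1) (7,19)]:
  edge (0,17)–(9,1): clear
  edge (9,1)–(7,19): clear
  edge (7,19)–(0,17): clear
  midpoint (29/2,27/2) outside
  → clear

FREE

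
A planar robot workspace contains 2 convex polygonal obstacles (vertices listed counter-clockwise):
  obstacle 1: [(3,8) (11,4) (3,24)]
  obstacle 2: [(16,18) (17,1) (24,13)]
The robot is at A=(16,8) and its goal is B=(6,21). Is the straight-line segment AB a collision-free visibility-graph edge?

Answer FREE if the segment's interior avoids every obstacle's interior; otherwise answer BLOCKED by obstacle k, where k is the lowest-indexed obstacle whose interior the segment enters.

Obstacle 1 [(3,8) (11,4) (3,24)]:
  edge (3,8)–(11,4): clear
  edge (11,4)–(3,24): clear
  edge (3,24)–(3,8): clear
  midpoint (11,29/2) outside
  → clear
Obstacle 2 [(16,18) (17,1) (24,13)]:
  edge (16,18)–(17,1): clear
  edge (17,1)–(24,13): clear
  edge (24,13)–(16,18): clear
  midpoint (11,29/2) outside
  → clear

FREE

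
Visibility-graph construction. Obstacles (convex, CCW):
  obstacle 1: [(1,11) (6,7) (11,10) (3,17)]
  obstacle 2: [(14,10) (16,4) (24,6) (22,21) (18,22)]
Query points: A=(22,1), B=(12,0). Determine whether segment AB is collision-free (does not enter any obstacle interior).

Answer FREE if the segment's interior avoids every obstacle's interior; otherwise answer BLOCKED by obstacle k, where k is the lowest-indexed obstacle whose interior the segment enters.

Obstacle 1 [(1,11) (6,7) (11,10) (3,17)]:
  edge (1,11)–(6,7): clear
  edge (6,7)–(11,10): clear
  edge (11,10)–(3,17): clear
  edge (3,17)–(1,11): clear
  midpoint (17,1/2) outside
  → clear
Obstacle 2 [(14,10) (16,4) (24,6) (22,21) (18,22)]:
  edge (14,10)–(16,4): clear
  edge (16,4)–(24,6): clear
  edge (24,6)–(22,21): clear
  edge (22,21)–(18,22): clear
  edge (18,22)–(14,10): clear
  midpoint (17,1/2) outside
  → clear

FREE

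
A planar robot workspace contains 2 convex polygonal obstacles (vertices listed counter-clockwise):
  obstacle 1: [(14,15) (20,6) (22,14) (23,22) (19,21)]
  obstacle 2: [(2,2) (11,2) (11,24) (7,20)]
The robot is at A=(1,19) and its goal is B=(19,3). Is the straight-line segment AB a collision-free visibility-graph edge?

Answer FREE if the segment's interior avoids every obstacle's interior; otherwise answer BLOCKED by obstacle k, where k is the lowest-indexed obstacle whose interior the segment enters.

BLOCKED by obstacle 2

Obstacle 1 [(14,15) (20,6) (22,14) (23,22) (19,21)]:
  edge (14,15)–(20,6): clear
  edge (20,6)–(22,14): clear
  edge (22,14)–(23,22): clear
  edge (23,22)–(19,21): clear
  edge (19,21)–(14,15): clear
  midpoint (10,11) outside
  → clear
Obstacle 2 [(2,2) (11,2) (11,24) (7,20)]:
  edge (2,2)–(11,2): clear
  edge (11,2)–(11,24): crosses AB
  edge (11,24)–(7,20): clear
  edge (7,20)–(2,2): crosses AB
  → BLOCKED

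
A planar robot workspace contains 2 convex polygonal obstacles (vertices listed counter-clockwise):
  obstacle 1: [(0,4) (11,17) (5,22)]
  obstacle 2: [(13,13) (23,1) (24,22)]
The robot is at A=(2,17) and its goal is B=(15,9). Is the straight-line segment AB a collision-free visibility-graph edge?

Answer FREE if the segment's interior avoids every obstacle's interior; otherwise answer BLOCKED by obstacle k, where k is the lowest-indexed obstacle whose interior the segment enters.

BLOCKED by obstacle 1

Obstacle 1 [(0,4) (11,17) (5,22)]:
  edge (0,4)–(11,17): crosses AB
  edge (11,17)–(5,22): clear
  edge (5,22)–(0,4): crosses AB
  → BLOCKED
Obstacle 2 [(13,13) (23,1) (24,22)]:
  edge (13,13)–(23,1): clear
  edge (23,1)–(24,22): clear
  edge (24,22)–(13,13): clear
  midpoint (17/2,13) outside
  → clear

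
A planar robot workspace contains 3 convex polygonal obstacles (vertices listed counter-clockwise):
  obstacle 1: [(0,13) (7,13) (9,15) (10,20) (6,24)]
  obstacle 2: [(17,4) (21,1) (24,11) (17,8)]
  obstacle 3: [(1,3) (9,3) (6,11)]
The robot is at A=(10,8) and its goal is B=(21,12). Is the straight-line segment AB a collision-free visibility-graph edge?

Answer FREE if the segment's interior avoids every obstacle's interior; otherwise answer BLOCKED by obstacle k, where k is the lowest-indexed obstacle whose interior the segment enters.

Obstacle 1 [(0,13) (7,13) (9,15) (10,20) (6,24)]:
  edge (0,13)–(7,13): clear
  edge (7,13)–(9,15): clear
  edge (9,15)–(10,20): clear
  edge (10,20)–(6,24): clear
  edge (6,24)–(0,13): clear
  midpoint (31/2,10) outside
  → clear
Obstacle 2 [(17,4) (21,1) (24,11) (17,8)]:
  edge (17,4)–(21,1): clear
  edge (21,1)–(24,11): clear
  edge (24,11)–(17,8): clear
  edge (17,8)–(17,4): clear
  midpoint (31/2,10) outside
  → clear
Obstacle 3 [(1,3) (9,3) (6,11)]:
  edge (1,3)–(9,3): clear
  edge (9,3)–(6,11): clear
  edge (6,11)–(1,3): clear
  midpoint (31/2,10) outside
  → clear

FREE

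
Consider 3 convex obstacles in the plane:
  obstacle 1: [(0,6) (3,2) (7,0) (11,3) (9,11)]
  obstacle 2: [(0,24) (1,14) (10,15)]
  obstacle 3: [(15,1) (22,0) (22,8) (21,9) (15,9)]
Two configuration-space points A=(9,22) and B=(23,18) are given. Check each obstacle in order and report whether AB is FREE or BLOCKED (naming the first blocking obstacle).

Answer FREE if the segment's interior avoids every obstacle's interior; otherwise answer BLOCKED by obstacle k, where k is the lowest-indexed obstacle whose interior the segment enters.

Obstacle 1 [(0,6) (3,2) (7,0) (11,3) (9,11)]:
  edge (0,6)–(3,2): clear
  edge (3,2)–(7,0): clear
  edge (7,0)–(11,3): clear
  edge (11,3)–(9,11): clear
  edge (9,11)–(0,6): clear
  midpoint (16,20) outside
  → clear
Obstacle 2 [(0,24) (1,14) (10,15)]:
  edge (0,24)–(1,14): clear
  edge (1,14)–(10,15): clear
  edge (10,15)–(0,24): clear
  midpoint (16,20) outside
  → clear
Obstacle 3 [(15,1) (22,0) (22,8) (21,9) (15,9)]:
  edge (15,1)–(22,0): clear
  edge (22,0)–(22,8): clear
  edge (22,8)–(21,9): clear
  edge (21,9)–(15,9): clear
  edge (15,9)–(15,1): clear
  midpoint (16,20) outside
  → clear

FREE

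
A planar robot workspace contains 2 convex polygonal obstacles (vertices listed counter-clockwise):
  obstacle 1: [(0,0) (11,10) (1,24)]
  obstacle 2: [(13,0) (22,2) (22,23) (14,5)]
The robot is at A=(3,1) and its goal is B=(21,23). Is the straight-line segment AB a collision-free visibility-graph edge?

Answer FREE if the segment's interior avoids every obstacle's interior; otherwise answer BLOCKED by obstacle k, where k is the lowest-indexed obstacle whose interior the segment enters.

Obstacle 1 [(0,0) (11,10) (1,24)]:
  edge (0,0)–(11,10): crosses AB
  edge (11,10)–(1,24): crosses AB
  edge (1,24)–(0,0): clear
  → BLOCKED
Obstacle 2 [(13,0) (22,2) (22,23) (14,5)]:
  edge (13,0)–(22,2): clear
  edge (22,2)–(22,23): clear
  edge (22,23)–(14,5): clear
  edge (14,5)–(13,0): clear
  midpoint (12,12) outside
  → clear

BLOCKED by obstacle 1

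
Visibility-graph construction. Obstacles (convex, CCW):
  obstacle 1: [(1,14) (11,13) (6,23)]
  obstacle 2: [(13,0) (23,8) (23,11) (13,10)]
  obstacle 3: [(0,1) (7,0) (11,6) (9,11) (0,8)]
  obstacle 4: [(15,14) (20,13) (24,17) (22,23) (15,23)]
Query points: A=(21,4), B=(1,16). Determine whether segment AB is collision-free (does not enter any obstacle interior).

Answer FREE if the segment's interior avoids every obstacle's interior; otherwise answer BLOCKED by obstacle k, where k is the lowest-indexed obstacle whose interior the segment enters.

Obstacle 1 [(1,14) (11,13) (6,23)]:
  edge (1,14)–(11,13): crosses AB
  edge (11,13)–(6,23): clear
  edge (6,23)–(1,14): crosses AB
  → BLOCKED
Obstacle 2 [(13,0) (23,8) (23,11) (13,10)]:
  edge (13,0)–(23,8): crosses AB
  edge (23,8)–(23,11): clear
  edge (23,11)–(13,10): clear
  edge (13,10)–(13,0): crosses AB
  → BLOCKED
Obstacle 3 [(0,1) (7,0) (11,6) (9,11) (0,8)]:
  edge (0,1)–(7,0): clear
  edge (7,0)–(11,6): clear
  edge (11,6)–(9,11): clear
  edge (9,11)–(0,8): clear
  edge (0,8)–(0,1): clear
  midpoint (11,10) outside
  → clear
Obstacle 4 [(15,14) (20,13) (24,17) (22,23) (15,23)]:
  edge (15,14)–(20,13): clear
  edge (20,13)–(24,17): clear
  edge (24,17)–(22,23): clear
  edge (22,23)–(15,23): clear
  edge (15,23)–(15,14): clear
  midpoint (11,10) outside
  → clear

BLOCKED by obstacle 1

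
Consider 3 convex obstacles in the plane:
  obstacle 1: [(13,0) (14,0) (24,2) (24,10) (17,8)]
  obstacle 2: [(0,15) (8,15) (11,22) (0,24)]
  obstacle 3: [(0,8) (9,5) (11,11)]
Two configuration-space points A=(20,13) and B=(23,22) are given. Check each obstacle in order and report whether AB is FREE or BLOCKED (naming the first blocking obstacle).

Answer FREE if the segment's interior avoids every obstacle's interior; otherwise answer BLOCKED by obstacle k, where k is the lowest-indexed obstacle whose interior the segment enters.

FREE

Obstacle 1 [(13,0) (14,0) (24,2) (24,10) (17,8)]:
  edge (13,0)–(14,0): clear
  edge (14,0)–(24,2): clear
  edge (24,2)–(24,10): clear
  edge (24,10)–(17,8): clear
  edge (17,8)–(13,0): clear
  midpoint (43/2,35/2) outside
  → clear
Obstacle 2 [(0,15) (8,15) (11,22) (0,24)]:
  edge (0,15)–(8,15): clear
  edge (8,15)–(11,22): clear
  edge (11,22)–(0,24): clear
  edge (0,24)–(0,15): clear
  midpoint (43/2,35/2) outside
  → clear
Obstacle 3 [(0,8) (9,5) (11,11)]:
  edge (0,8)–(9,5): clear
  edge (9,5)–(11,11): clear
  edge (11,11)–(0,8): clear
  midpoint (43/2,35/2) outside
  → clear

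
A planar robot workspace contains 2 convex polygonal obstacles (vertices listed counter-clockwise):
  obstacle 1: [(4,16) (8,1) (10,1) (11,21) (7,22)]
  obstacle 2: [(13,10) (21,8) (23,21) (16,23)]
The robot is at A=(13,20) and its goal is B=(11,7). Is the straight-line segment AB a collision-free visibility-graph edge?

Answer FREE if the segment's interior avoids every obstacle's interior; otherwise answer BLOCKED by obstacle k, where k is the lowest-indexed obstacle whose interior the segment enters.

Obstacle 1 [(4,16) (8,1) (10,1) (11,21) (7,22)]:
  edge (4,16)–(8,1): clear
  edge (8,1)–(10,1): clear
  edge (10,1)–(11,21): clear
  edge (11,21)–(7,22): clear
  edge (7,22)–(4,16): clear
  midpoint (12,27/2) outside
  → clear
Obstacle 2 [(13,10) (21,8) (23,21) (16,23)]:
  edge (13,10)–(21,8): clear
  edge (21,8)–(23,21): clear
  edge (23,21)–(16,23): clear
  edge (16,23)–(13,10): clear
  midpoint (12,27/2) outside
  → clear

FREE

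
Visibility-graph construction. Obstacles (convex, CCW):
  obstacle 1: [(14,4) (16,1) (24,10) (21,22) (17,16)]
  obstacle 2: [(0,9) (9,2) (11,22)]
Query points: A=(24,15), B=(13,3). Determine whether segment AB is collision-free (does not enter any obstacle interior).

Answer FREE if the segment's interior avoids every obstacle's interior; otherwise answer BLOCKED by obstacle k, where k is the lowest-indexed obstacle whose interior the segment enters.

Obstacle 1 [(14,4) (16,1) (24,10) (21,22) (17,16)]:
  edge (14,4)–(16,1): clear
  edge (16,1)–(24,10): clear
  edge (24,10)–(21,22): crosses AB
  edge (21,22)–(17,16): clear
  edge (17,16)–(14,4): crosses AB
  → BLOCKED
Obstacle 2 [(0,9) (9,2) (11,22)]:
  edge (0,9)–(9,2): clear
  edge (9,2)–(11,22): clear
  edge (11,22)–(0,9): clear
  midpoint (37/2,9) outside
  → clear

BLOCKED by obstacle 1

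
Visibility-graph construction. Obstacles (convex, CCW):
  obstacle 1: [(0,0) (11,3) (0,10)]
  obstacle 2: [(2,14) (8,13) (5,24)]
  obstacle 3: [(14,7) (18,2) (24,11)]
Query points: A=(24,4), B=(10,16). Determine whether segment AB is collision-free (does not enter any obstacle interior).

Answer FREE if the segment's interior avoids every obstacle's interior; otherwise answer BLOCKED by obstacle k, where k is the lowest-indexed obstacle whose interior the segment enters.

Obstacle 1 [(0,0) (11,3) (0,10)]:
  edge (0,0)–(11,3): clear
  edge (11,3)–(0,10): clear
  edge (0,10)–(0,0): clear
  midpoint (17,10) outside
  → clear
Obstacle 2 [(2,14) (8,13) (5,24)]:
  edge (2,14)–(8,13): clear
  edge (8,13)–(5,24): clear
  edge (5,24)–(2,14): clear
  midpoint (17,10) outside
  → clear
Obstacle 3 [(14,7) (18,2) (24,11)]:
  edge (14,7)–(18,2): clear
  edge (18,2)–(24,11): crosses AB
  edge (24,11)–(14,7): crosses AB
  → BLOCKED

BLOCKED by obstacle 3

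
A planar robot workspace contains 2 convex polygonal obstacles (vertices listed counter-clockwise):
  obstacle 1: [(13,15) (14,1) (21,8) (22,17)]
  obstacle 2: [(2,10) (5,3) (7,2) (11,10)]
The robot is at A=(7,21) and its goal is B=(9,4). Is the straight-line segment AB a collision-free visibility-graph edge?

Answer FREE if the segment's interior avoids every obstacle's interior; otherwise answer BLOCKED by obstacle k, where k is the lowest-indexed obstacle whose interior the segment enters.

Obstacle 1 [(13,15) (14,1) (21,8) (22,17)]:
  edge (13,15)–(14,1): clear
  edge (14,1)–(21,8): clear
  edge (21,8)–(22,17): clear
  edge (22,17)–(13,15): clear
  midpoint (8,25/2) outside
  → clear
Obstacle 2 [(2,10) (5,3) (7,2) (11,10)]:
  edge (2,10)–(5,3): clear
  edge (5,3)–(7,2): clear
  edge (7,2)–(11,10): crosses AB
  edge (11,10)–(2,10): crosses AB
  → BLOCKED

BLOCKED by obstacle 2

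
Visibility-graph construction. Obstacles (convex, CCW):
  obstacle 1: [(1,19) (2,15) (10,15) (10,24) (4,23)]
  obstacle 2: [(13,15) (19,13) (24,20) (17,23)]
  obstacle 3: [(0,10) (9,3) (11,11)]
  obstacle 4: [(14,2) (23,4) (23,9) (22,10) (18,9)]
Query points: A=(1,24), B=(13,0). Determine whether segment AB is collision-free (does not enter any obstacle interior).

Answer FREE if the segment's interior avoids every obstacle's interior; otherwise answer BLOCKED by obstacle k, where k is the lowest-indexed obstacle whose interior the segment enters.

BLOCKED by obstacle 1

Obstacle 1 [(1,19) (2,15) (10,15) (10,24) (4,23)]:
  edge (1,19)–(2,15): clear
  edge (2,15)–(10,15): crosses AB
  edge (10,15)–(10,24): clear
  edge (10,24)–(4,23): clear
  edge (4,23)–(1,19): crosses AB
  → BLOCKED
Obstacle 2 [(13,15) (19,13) (24,20) (17,23)]:
  edge (13,15)–(19,13): clear
  edge (19,13)–(24,20): clear
  edge (24,20)–(17,23): clear
  edge (17,23)–(13,15): clear
  midpoint (7,12) outside
  → clear
Obstacle 3 [(0,10) (9,3) (11,11)]:
  edge (0,10)–(9,3): clear
  edge (9,3)–(11,11): crosses AB
  edge (11,11)–(0,10): crosses AB
  → BLOCKED
Obstacle 4 [(14,2) (23,4) (23,9) (22,10) (18,9)]:
  edge (14,2)–(23,4): clear
  edge (23,4)–(23,9): clear
  edge (23,9)–(22,10): clear
  edge (22,10)–(18,9): clear
  edge (18,9)–(14,2): clear
  midpoint (7,12) outside
  → clear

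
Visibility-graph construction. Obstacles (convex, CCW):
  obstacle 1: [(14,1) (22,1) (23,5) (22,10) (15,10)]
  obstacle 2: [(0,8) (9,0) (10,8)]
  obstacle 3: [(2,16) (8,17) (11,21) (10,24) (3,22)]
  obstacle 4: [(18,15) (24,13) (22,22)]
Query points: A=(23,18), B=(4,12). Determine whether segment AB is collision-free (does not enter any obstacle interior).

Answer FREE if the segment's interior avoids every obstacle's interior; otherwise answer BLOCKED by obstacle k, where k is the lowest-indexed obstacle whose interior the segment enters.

BLOCKED by obstacle 4

Obstacle 1 [(14,1) (22,1) (23,5) (22,10) (15,10)]:
  edge (14,1)–(22,1): clear
  edge (22,1)–(23,5): clear
  edge (23,5)–(22,10): clear
  edge (22,10)–(15,10): clear
  edge (15,10)–(14,1): clear
  midpoint (27/2,15) outside
  → clear
Obstacle 2 [(0,8) (9,0) (10,8)]:
  edge (0,8)–(9,0): clear
  edge (9,0)–(10,8): clear
  edge (10,8)–(0,8): clear
  midpoint (27/2,15) outside
  → clear
Obstacle 3 [(2,16) (8,17) (11,21) (10,24) (3,22)]:
  edge (2,16)–(8,17): clear
  edge (8,17)–(11,21): clear
  edge (11,21)–(10,24): clear
  edge (10,24)–(3,22): clear
  edge (3,22)–(2,16): clear
  midpoint (27/2,15) outside
  → clear
Obstacle 4 [(18,15) (24,13) (22,22)]:
  edge (18,15)–(24,13): clear
  edge (24,13)–(22,22): crosses AB
  edge (22,22)–(18,15): crosses AB
  → BLOCKED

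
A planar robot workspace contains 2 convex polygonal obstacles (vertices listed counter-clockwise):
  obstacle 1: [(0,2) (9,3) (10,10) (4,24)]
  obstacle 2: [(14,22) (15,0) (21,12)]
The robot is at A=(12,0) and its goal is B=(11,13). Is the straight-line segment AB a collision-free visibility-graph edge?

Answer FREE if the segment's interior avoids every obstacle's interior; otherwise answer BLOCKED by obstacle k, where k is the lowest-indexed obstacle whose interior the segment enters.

FREE

Obstacle 1 [(0,2) (9,3) (10,10) (4,24)]:
  edge (0,2)–(9,3): clear
  edge (9,3)–(10,10): clear
  edge (10,10)–(4,24): clear
  edge (4,24)–(0,2): clear
  midpoint (23/2,13/2) outside
  → clear
Obstacle 2 [(14,22) (15,0) (21,12)]:
  edge (14,22)–(15,0): clear
  edge (15,0)–(21,12): clear
  edge (21,12)–(14,22): clear
  midpoint (23/2,13/2) outside
  → clear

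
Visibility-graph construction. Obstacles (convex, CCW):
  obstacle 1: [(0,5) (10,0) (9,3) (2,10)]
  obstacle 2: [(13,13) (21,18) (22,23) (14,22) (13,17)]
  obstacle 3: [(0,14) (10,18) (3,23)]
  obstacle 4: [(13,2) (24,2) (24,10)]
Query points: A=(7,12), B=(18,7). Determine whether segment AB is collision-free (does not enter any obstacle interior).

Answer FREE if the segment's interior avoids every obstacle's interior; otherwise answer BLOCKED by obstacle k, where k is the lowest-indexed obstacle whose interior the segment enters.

FREE

Obstacle 1 [(0,5) (10,0) (9,3) (2,10)]:
  edge (0,5)–(10,0): clear
  edge (10,0)–(9,3): clear
  edge (9,3)–(2,10): clear
  edge (2,10)–(0,5): clear
  midpoint (25/2,19/2) outside
  → clear
Obstacle 2 [(13,13) (21,18) (22,23) (14,22) (13,17)]:
  edge (13,13)–(21,18): clear
  edge (21,18)–(22,23): clear
  edge (22,23)–(14,22): clear
  edge (14,22)–(13,17): clear
  edge (13,17)–(13,13): clear
  midpoint (25/2,19/2) outside
  → clear
Obstacle 3 [(0,14) (10,18) (3,23)]:
  edge (0,14)–(10,18): clear
  edge (10,18)–(3,23): clear
  edge (3,23)–(0,14): clear
  midpoint (25/2,19/2) outside
  → clear
Obstacle 4 [(13,2) (24,2) (24,10)]:
  edge (13,2)–(24,2): clear
  edge (24,2)–(24,10): clear
  edge (24,10)–(13,2): clear
  midpoint (25/2,19/2) outside
  → clear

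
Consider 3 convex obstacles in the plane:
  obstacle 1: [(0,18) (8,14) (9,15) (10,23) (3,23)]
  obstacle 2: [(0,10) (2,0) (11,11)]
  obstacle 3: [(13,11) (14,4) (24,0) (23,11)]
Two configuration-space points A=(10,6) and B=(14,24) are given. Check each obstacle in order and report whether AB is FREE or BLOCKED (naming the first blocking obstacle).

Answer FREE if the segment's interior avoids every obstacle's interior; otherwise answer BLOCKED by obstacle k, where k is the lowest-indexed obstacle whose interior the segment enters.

Obstacle 1 [(0,18) (8,14) (9,15) (10,23) (3,23)]:
  edge (0,18)–(8,14): clear
  edge (8,14)–(9,15): clear
  edge (9,15)–(10,23): clear
  edge (10,23)–(3,23): clear
  edge (3,23)–(0,18): clear
  midpoint (12,15) outside
  → clear
Obstacle 2 [(0,10) (2,0) (11,11)]:
  edge (0,10)–(2,0): clear
  edge (2,0)–(11,11): clear
  edge (11,11)–(0,10): clear
  midpoint (12,15) outside
  → clear
Obstacle 3 [(13,11) (14,4) (24,0) (23,11)]:
  edge (13,11)–(14,4): clear
  edge (14,4)–(24,0): clear
  edge (24,0)–(23,11): clear
  edge (23,11)–(13,11): clear
  midpoint (12,15) outside
  → clear

FREE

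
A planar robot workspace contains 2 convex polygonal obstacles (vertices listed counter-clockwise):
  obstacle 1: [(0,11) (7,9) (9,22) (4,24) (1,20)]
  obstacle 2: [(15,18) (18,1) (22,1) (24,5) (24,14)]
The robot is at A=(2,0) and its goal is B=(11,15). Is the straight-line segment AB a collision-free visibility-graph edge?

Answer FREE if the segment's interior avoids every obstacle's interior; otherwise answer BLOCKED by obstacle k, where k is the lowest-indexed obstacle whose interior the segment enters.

FREE

Obstacle 1 [(0,11) (7,9) (9,22) (4,24) (1,20)]:
  edge (0,11)–(7,9): clear
  edge (7,9)–(9,22): clear
  edge (9,22)–(4,24): clear
  edge (4,24)–(1,20): clear
  edge (1,20)–(0,11): clear
  midpoint (13/2,15/2) outside
  → clear
Obstacle 2 [(15,18) (18,1) (22,1) (24,5) (24,14)]:
  edge (15,18)–(18,1): clear
  edge (18,1)–(22,1): clear
  edge (22,1)–(24,5): clear
  edge (24,5)–(24,14): clear
  edge (24,14)–(15,18): clear
  midpoint (13/2,15/2) outside
  → clear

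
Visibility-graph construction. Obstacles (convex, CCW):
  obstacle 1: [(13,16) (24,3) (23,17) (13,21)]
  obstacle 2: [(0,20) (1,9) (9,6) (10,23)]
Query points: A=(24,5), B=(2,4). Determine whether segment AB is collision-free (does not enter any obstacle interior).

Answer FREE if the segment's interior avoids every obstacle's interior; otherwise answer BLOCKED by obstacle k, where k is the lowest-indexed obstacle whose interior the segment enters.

BLOCKED by obstacle 1

Obstacle 1 [(13,16) (24,3) (23,17) (13,21)]:
  edge (13,16)–(24,3): crosses AB
  edge (24,3)–(23,17): crosses AB
  edge (23,17)–(13,21): clear
  edge (13,21)–(13,16): clear
  → BLOCKED
Obstacle 2 [(0,20) (1,9) (9,6) (10,23)]:
  edge (0,20)–(1,9): clear
  edge (1,9)–(9,6): clear
  edge (9,6)–(10,23): clear
  edge (10,23)–(0,20): clear
  midpoint (13,9/2) outside
  → clear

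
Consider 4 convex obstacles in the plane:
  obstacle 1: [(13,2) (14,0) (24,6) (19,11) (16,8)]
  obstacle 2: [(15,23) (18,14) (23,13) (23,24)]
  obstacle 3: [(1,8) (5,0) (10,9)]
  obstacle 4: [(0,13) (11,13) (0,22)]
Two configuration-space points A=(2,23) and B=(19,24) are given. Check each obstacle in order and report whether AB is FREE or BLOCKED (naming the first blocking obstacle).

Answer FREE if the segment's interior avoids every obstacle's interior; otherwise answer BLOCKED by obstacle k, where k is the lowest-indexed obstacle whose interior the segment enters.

Obstacle 1 [(13,2) (14,0) (24,6) (19,11) (16,8)]:
  edge (13,2)–(14,0): clear
  edge (14,0)–(24,6): clear
  edge (24,6)–(19,11): clear
  edge (19,11)–(16,8): clear
  edge (16,8)–(13,2): clear
  midpoint (21/2,47/2) outside
  → clear
Obstacle 2 [(15,23) (18,14) (23,13) (23,24)]:
  edge (15,23)–(18,14): clear
  edge (18,14)–(23,13): clear
  edge (23,13)–(23,24): clear
  edge (23,24)–(15,23): clear
  midpoint (21/2,47/2) outside
  → clear
Obstacle 3 [(1,8) (5,0) (10,9)]:
  edge (1,8)–(5,0): clear
  edge (5,0)–(10,9): clear
  edge (10,9)–(1,8): clear
  midpoint (21/2,47/2) outside
  → clear
Obstacle 4 [(0,13) (11,13) (0,22)]:
  edge (0,13)–(11,13): clear
  edge (11,13)–(0,22): clear
  edge (0,22)–(0,13): clear
  midpoint (21/2,47/2) outside
  → clear

FREE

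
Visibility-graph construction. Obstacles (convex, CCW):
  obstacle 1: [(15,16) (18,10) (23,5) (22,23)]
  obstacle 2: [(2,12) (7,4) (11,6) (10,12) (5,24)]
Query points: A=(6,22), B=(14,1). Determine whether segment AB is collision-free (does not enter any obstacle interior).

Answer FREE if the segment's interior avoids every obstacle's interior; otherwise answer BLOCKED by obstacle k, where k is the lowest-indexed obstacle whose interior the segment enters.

BLOCKED by obstacle 2

Obstacle 1 [(15,16) (18,10) (23,5) (22,23)]:
  edge (15,16)–(18,10): clear
  edge (18,10)–(23,5): clear
  edge (23,5)–(22,23): clear
  edge (22,23)–(15,16): clear
  midpoint (10,23/2) outside
  → clear
Obstacle 2 [(2,12) (7,4) (11,6) (10,12) (5,24)]:
  edge (2,12)–(7,4): clear
  edge (7,4)–(11,6): clear
  edge (11,6)–(10,12): crosses AB
  edge (10,12)–(5,24): crosses AB
  edge (5,24)–(2,12): clear
  → BLOCKED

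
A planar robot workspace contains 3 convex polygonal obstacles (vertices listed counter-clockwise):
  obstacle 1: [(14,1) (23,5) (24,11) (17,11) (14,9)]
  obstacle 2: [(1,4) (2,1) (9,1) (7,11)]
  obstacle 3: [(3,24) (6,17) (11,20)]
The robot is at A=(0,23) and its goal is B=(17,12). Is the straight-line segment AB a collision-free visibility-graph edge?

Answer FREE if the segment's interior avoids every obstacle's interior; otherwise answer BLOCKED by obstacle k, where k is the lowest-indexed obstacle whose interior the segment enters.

Obstacle 1 [(14,1) (23,5) (24,11) (17,11) (14,9)]:
  edge (14,1)–(23,5): clear
  edge (23,5)–(24,11): clear
  edge (24,11)–(17,11): clear
  edge (17,11)–(14,9): clear
  edge (14,9)–(14,1): clear
  midpoint (17/2,35/2) outside
  → clear
Obstacle 2 [(1,4) (2,1) (9,1) (7,11)]:
  edge (1,4)–(2,1): clear
  edge (2,1)–(9,1): clear
  edge (9,1)–(7,11): clear
  edge (7,11)–(1,4): clear
  midpoint (17/2,35/2) outside
  → clear
Obstacle 3 [(3,24) (6,17) (11,20)]:
  edge (3,24)–(6,17): crosses AB
  edge (6,17)–(11,20): crosses AB
  edge (11,20)–(3,24): clear
  → BLOCKED

BLOCKED by obstacle 3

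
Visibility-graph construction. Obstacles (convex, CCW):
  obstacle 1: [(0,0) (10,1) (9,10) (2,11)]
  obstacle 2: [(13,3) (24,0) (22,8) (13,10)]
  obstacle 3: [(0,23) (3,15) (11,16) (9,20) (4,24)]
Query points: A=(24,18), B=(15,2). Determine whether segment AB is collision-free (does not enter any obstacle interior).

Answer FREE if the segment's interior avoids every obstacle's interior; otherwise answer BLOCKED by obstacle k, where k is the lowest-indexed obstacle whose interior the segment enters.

BLOCKED by obstacle 2

Obstacle 1 [(0,0) (10,1) (9,10) (2,11)]:
  edge (0,0)–(10,1): clear
  edge (10,1)–(9,10): clear
  edge (9,10)–(2,11): clear
  edge (2,11)–(0,0): clear
  midpoint (39/2,10) outside
  → clear
Obstacle 2 [(13,3) (24,0) (22,8) (13,10)]:
  edge (13,3)–(24,0): crosses AB
  edge (24,0)–(22,8): clear
  edge (22,8)–(13,10): crosses AB
  edge (13,10)–(13,3): clear
  → BLOCKED
Obstacle 3 [(0,23) (3,15) (11,16) (9,20) (4,24)]:
  edge (0,23)–(3,15): clear
  edge (3,15)–(11,16): clear
  edge (11,16)–(9,20): clear
  edge (9,20)–(4,24): clear
  edge (4,24)–(0,23): clear
  midpoint (39/2,10) outside
  → clear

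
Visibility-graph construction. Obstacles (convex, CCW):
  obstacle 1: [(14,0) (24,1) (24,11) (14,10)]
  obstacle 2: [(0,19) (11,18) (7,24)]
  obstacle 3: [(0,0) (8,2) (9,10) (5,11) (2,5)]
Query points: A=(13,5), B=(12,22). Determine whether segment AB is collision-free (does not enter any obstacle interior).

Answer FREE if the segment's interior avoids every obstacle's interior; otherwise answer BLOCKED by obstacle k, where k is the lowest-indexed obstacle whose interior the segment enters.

Obstacle 1 [(14,0) (24,1) (24,11) (14,10)]:
  edge (14,0)–(24,1): clear
  edge (24,1)–(24,11): clear
  edge (24,11)–(14,10): clear
  edge (14,10)–(14,0): clear
  midpoint (25/2,27/2) outside
  → clear
Obstacle 2 [(0,19) (11,18) (7,24)]:
  edge (0,19)–(11,18): clear
  edge (11,18)–(7,24): clear
  edge (7,24)–(0,19): clear
  midpoint (25/2,27/2) outside
  → clear
Obstacle 3 [(0,0) (8,2) (9,10) (5,11) (2,5)]:
  edge (0,0)–(8,2): clear
  edge (8,2)–(9,10): clear
  edge (9,10)–(5,11): clear
  edge (5,11)–(2,5): clear
  edge (2,5)–(0,0): clear
  midpoint (25/2,27/2) outside
  → clear

FREE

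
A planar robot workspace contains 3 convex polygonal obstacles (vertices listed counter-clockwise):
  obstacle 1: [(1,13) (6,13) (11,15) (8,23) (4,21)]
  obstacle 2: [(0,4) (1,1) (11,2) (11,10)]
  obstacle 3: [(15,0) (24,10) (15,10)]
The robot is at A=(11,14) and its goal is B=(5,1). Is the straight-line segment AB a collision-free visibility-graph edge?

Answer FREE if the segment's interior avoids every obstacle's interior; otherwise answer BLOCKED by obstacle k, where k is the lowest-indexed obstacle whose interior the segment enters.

BLOCKED by obstacle 2

Obstacle 1 [(1,13) (6,13) (11,15) (8,23) (4,21)]:
  edge (1,13)–(6,13): clear
  edge (6,13)–(11,15): clear
  edge (11,15)–(8,23): clear
  edge (8,23)–(4,21): clear
  edge (4,21)–(1,13): clear
  midpoint (8,15/2) outside
  → clear
Obstacle 2 [(0,4) (1,1) (11,2) (11,10)]:
  edge (0,4)–(1,1): clear
  edge (1,1)–(11,2): crosses AB
  edge (11,2)–(11,10): clear
  edge (11,10)–(0,4): crosses AB
  → BLOCKED
Obstacle 3 [(15,0) (24,10) (15,10)]:
  edge (15,0)–(24,10): clear
  edge (24,10)–(15,10): clear
  edge (15,10)–(15,0): clear
  midpoint (8,15/2) outside
  → clear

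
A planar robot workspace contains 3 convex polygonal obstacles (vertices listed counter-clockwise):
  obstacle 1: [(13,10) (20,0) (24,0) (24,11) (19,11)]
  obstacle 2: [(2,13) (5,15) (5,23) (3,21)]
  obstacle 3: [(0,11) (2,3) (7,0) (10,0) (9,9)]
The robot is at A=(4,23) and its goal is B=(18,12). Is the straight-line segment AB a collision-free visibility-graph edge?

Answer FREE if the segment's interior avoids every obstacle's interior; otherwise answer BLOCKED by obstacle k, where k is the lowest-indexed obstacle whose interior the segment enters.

Obstacle 1 [(13,10) (20,0) (24,0) (24,11) (19,11)]:
  edge (13,10)–(20,0): clear
  edge (20,0)–(24,0): clear
  edge (24,0)–(24,11): clear
  edge (24,11)–(19,11): clear
  edge (19,11)–(13,10): clear
  midpoint (11,35/2) outside
  → clear
Obstacle 2 [(2,13) (5,15) (5,23) (3,21)]:
  edge (2,13)–(5,15): clear
  edge (5,15)–(5,23): crosses AB
  edge (5,23)–(3,21): crosses AB
  edge (3,21)–(2,13): clear
  → BLOCKED
Obstacle 3 [(0,11) (2,3) (7,0) (10,0) (9,9)]:
  edge (0,11)–(2,3): clear
  edge (2,3)–(7,0): clear
  edge (7,0)–(10,0): clear
  edge (10,0)–(9,9): clear
  edge (9,9)–(0,11): clear
  midpoint (11,35/2) outside
  → clear

BLOCKED by obstacle 2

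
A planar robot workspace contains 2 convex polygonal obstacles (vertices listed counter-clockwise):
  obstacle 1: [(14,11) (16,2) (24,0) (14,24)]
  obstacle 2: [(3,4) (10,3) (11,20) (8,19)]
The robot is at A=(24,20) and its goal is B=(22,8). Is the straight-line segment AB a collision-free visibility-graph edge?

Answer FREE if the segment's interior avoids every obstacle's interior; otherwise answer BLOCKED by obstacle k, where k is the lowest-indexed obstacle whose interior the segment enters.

FREE

Obstacle 1 [(14,11) (16,2) (24,0) (14,24)]:
  edge (14,11)–(16,2): clear
  edge (16,2)–(24,0): clear
  edge (24,0)–(14,24): clear
  edge (14,24)–(14,11): clear
  midpoint (23,14) outside
  → clear
Obstacle 2 [(3,4) (10,3) (11,20) (8,19)]:
  edge (3,4)–(10,3): clear
  edge (10,3)–(11,20): clear
  edge (11,20)–(8,19): clear
  edge (8,19)–(3,4): clear
  midpoint (23,14) outside
  → clear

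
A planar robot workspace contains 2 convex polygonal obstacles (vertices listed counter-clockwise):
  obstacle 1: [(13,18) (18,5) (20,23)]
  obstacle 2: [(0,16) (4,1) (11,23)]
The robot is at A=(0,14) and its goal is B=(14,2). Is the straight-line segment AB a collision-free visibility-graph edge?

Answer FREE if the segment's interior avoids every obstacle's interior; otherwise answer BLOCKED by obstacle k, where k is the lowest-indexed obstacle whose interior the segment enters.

BLOCKED by obstacle 2

Obstacle 1 [(13,18) (18,5) (20,23)]:
  edge (13,18)–(18,5): clear
  edge (18,5)–(20,23): clear
  edge (20,23)–(13,18): clear
  midpoint (7,8) outside
  → clear
Obstacle 2 [(0,16) (4,1) (11,23)]:
  edge (0,16)–(4,1): crosses AB
  edge (4,1)–(11,23): crosses AB
  edge (11,23)–(0,16): clear
  → BLOCKED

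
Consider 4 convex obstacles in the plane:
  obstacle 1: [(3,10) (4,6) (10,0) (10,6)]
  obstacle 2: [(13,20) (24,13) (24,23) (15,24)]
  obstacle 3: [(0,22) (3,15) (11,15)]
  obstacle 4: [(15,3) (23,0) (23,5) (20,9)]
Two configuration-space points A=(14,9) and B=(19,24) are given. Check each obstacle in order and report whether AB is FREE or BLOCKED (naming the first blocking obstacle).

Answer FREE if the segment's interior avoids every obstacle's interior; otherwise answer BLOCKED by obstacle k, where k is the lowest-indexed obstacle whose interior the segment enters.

Obstacle 1 [(3,10) (4,6) (10,0) (10,6)]:
  edge (3,10)–(4,6): clear
  edge (4,6)–(10,0): clear
  edge (10,0)–(10,6): clear
  edge (10,6)–(3,10): clear
  midpoint (33/2,33/2) outside
  → clear
Obstacle 2 [(13,20) (24,13) (24,23) (15,24)]:
  edge (13,20)–(24,13): crosses AB
  edge (24,13)–(24,23): clear
  edge (24,23)–(15,24): crosses AB
  edge (15,24)–(13,20): clear
  → BLOCKED
Obstacle 3 [(0,22) (3,15) (11,15)]:
  edge (0,22)–(3,15): clear
  edge (3,15)–(11,15): clear
  edge (11,15)–(0,22): clear
  midpoint (33/2,33/2) outside
  → clear
Obstacle 4 [(15,3) (23,0) (23,5) (20,9)]:
  edge (15,3)–(23,0): clear
  edge (23,0)–(23,5): clear
  edge (23,5)–(20,9): clear
  edge (20,9)–(15,3): clear
  midpoint (33/2,33/2) outside
  → clear

BLOCKED by obstacle 2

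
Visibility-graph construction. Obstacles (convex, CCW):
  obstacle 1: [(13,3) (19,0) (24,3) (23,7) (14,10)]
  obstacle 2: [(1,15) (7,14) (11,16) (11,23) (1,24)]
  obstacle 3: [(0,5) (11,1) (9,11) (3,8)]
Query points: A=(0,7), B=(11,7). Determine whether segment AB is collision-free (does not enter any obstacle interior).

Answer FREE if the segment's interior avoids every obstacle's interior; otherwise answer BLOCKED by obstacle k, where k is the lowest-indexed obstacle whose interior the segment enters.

BLOCKED by obstacle 3

Obstacle 1 [(13,3) (19,0) (24,3) (23,7) (14,10)]:
  edge (13,3)–(19,0): clear
  edge (19,0)–(24,3): clear
  edge (24,3)–(23,7): clear
  edge (23,7)–(14,10): clear
  edge (14,10)–(13,3): clear
  midpoint (11/2,7) outside
  → clear
Obstacle 2 [(1,15) (7,14) (11,16) (11,23) (1,24)]:
  edge (1,15)–(7,14): clear
  edge (7,14)–(11,16): clear
  edge (11,16)–(11,23): clear
  edge (11,23)–(1,24): clear
  edge (1,24)–(1,15): clear
  midpoint (11/2,7) outside
  → clear
Obstacle 3 [(0,5) (11,1) (9,11) (3,8)]:
  edge (0,5)–(11,1): clear
  edge (11,1)–(9,11): crosses AB
  edge (9,11)–(3,8): clear
  edge (3,8)–(0,5): crosses AB
  → BLOCKED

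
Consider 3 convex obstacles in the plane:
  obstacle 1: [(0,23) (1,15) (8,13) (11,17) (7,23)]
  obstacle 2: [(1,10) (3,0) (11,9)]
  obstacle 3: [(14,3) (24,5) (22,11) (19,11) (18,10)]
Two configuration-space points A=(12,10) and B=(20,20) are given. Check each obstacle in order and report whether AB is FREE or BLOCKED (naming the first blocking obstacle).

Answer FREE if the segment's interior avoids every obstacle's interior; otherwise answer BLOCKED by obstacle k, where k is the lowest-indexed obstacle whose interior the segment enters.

FREE

Obstacle 1 [(0,23) (1,15) (8,13) (11,17) (7,23)]:
  edge (0,23)–(1,15): clear
  edge (1,15)–(8,13): clear
  edge (8,13)–(11,17): clear
  edge (11,17)–(7,23): clear
  edge (7,23)–(0,23): clear
  midpoint (16,15) outside
  → clear
Obstacle 2 [(1,10) (3,0) (11,9)]:
  edge (1,10)–(3,0): clear
  edge (3,0)–(11,9): clear
  edge (11,9)–(1,10): clear
  midpoint (16,15) outside
  → clear
Obstacle 3 [(14,3) (24,5) (22,11) (19,11) (18,10)]:
  edge (14,3)–(24,5): clear
  edge (24,5)–(22,11): clear
  edge (22,11)–(19,11): clear
  edge (19,11)–(18,10): clear
  edge (18,10)–(14,3): clear
  midpoint (16,15) outside
  → clear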